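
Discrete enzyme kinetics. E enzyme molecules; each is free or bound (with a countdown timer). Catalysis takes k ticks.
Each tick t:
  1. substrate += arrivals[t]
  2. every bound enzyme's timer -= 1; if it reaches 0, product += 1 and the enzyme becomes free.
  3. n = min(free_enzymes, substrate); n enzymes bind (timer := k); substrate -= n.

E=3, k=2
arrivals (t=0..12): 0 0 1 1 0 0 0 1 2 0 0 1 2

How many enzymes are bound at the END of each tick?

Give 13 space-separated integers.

Answer: 0 0 1 2 1 0 0 1 3 2 0 1 3

Derivation:
t=0: arr=0 -> substrate=0 bound=0 product=0
t=1: arr=0 -> substrate=0 bound=0 product=0
t=2: arr=1 -> substrate=0 bound=1 product=0
t=3: arr=1 -> substrate=0 bound=2 product=0
t=4: arr=0 -> substrate=0 bound=1 product=1
t=5: arr=0 -> substrate=0 bound=0 product=2
t=6: arr=0 -> substrate=0 bound=0 product=2
t=7: arr=1 -> substrate=0 bound=1 product=2
t=8: arr=2 -> substrate=0 bound=3 product=2
t=9: arr=0 -> substrate=0 bound=2 product=3
t=10: arr=0 -> substrate=0 bound=0 product=5
t=11: arr=1 -> substrate=0 bound=1 product=5
t=12: arr=2 -> substrate=0 bound=3 product=5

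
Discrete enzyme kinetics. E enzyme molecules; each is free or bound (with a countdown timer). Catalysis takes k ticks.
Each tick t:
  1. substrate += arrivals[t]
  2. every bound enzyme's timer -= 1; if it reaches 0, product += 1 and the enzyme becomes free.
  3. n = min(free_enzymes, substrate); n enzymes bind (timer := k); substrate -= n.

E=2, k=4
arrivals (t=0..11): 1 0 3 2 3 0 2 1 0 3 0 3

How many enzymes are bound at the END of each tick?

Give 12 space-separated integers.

Answer: 1 1 2 2 2 2 2 2 2 2 2 2

Derivation:
t=0: arr=1 -> substrate=0 bound=1 product=0
t=1: arr=0 -> substrate=0 bound=1 product=0
t=2: arr=3 -> substrate=2 bound=2 product=0
t=3: arr=2 -> substrate=4 bound=2 product=0
t=4: arr=3 -> substrate=6 bound=2 product=1
t=5: arr=0 -> substrate=6 bound=2 product=1
t=6: arr=2 -> substrate=7 bound=2 product=2
t=7: arr=1 -> substrate=8 bound=2 product=2
t=8: arr=0 -> substrate=7 bound=2 product=3
t=9: arr=3 -> substrate=10 bound=2 product=3
t=10: arr=0 -> substrate=9 bound=2 product=4
t=11: arr=3 -> substrate=12 bound=2 product=4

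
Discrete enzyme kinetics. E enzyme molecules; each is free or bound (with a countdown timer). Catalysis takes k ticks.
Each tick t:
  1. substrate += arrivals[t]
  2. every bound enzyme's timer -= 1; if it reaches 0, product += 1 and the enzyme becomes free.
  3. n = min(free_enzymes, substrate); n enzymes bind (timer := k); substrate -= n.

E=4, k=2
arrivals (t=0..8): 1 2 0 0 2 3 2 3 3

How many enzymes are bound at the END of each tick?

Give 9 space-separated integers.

Answer: 1 3 2 0 2 4 4 4 4

Derivation:
t=0: arr=1 -> substrate=0 bound=1 product=0
t=1: arr=2 -> substrate=0 bound=3 product=0
t=2: arr=0 -> substrate=0 bound=2 product=1
t=3: arr=0 -> substrate=0 bound=0 product=3
t=4: arr=2 -> substrate=0 bound=2 product=3
t=5: arr=3 -> substrate=1 bound=4 product=3
t=6: arr=2 -> substrate=1 bound=4 product=5
t=7: arr=3 -> substrate=2 bound=4 product=7
t=8: arr=3 -> substrate=3 bound=4 product=9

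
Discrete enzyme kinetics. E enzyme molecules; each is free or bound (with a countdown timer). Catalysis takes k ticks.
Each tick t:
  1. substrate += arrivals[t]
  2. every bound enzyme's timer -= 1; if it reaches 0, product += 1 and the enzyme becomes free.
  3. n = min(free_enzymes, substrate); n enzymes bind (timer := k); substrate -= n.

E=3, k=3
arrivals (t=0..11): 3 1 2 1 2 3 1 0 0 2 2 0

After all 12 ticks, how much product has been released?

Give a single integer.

t=0: arr=3 -> substrate=0 bound=3 product=0
t=1: arr=1 -> substrate=1 bound=3 product=0
t=2: arr=2 -> substrate=3 bound=3 product=0
t=3: arr=1 -> substrate=1 bound=3 product=3
t=4: arr=2 -> substrate=3 bound=3 product=3
t=5: arr=3 -> substrate=6 bound=3 product=3
t=6: arr=1 -> substrate=4 bound=3 product=6
t=7: arr=0 -> substrate=4 bound=3 product=6
t=8: arr=0 -> substrate=4 bound=3 product=6
t=9: arr=2 -> substrate=3 bound=3 product=9
t=10: arr=2 -> substrate=5 bound=3 product=9
t=11: arr=0 -> substrate=5 bound=3 product=9

Answer: 9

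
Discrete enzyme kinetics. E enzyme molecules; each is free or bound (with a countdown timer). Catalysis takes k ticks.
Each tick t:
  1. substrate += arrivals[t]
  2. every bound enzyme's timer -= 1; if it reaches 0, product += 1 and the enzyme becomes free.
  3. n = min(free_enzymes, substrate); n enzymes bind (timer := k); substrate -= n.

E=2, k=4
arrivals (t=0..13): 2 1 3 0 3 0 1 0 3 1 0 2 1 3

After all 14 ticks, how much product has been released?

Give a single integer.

Answer: 6

Derivation:
t=0: arr=2 -> substrate=0 bound=2 product=0
t=1: arr=1 -> substrate=1 bound=2 product=0
t=2: arr=3 -> substrate=4 bound=2 product=0
t=3: arr=0 -> substrate=4 bound=2 product=0
t=4: arr=3 -> substrate=5 bound=2 product=2
t=5: arr=0 -> substrate=5 bound=2 product=2
t=6: arr=1 -> substrate=6 bound=2 product=2
t=7: arr=0 -> substrate=6 bound=2 product=2
t=8: arr=3 -> substrate=7 bound=2 product=4
t=9: arr=1 -> substrate=8 bound=2 product=4
t=10: arr=0 -> substrate=8 bound=2 product=4
t=11: arr=2 -> substrate=10 bound=2 product=4
t=12: arr=1 -> substrate=9 bound=2 product=6
t=13: arr=3 -> substrate=12 bound=2 product=6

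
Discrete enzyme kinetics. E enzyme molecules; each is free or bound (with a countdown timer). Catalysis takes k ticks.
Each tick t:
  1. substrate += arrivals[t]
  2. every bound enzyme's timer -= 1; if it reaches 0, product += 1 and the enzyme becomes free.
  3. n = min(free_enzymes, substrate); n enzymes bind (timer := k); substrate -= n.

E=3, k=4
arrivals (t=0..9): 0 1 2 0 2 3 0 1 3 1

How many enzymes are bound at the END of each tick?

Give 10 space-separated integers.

t=0: arr=0 -> substrate=0 bound=0 product=0
t=1: arr=1 -> substrate=0 bound=1 product=0
t=2: arr=2 -> substrate=0 bound=3 product=0
t=3: arr=0 -> substrate=0 bound=3 product=0
t=4: arr=2 -> substrate=2 bound=3 product=0
t=5: arr=3 -> substrate=4 bound=3 product=1
t=6: arr=0 -> substrate=2 bound=3 product=3
t=7: arr=1 -> substrate=3 bound=3 product=3
t=8: arr=3 -> substrate=6 bound=3 product=3
t=9: arr=1 -> substrate=6 bound=3 product=4

Answer: 0 1 3 3 3 3 3 3 3 3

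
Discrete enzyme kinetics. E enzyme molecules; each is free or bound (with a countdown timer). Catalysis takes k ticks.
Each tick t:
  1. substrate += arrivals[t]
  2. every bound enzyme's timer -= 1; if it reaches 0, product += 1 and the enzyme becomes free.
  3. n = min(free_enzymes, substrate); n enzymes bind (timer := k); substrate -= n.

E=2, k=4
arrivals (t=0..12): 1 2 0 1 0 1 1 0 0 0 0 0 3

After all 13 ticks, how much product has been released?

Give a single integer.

Answer: 5

Derivation:
t=0: arr=1 -> substrate=0 bound=1 product=0
t=1: arr=2 -> substrate=1 bound=2 product=0
t=2: arr=0 -> substrate=1 bound=2 product=0
t=3: arr=1 -> substrate=2 bound=2 product=0
t=4: arr=0 -> substrate=1 bound=2 product=1
t=5: arr=1 -> substrate=1 bound=2 product=2
t=6: arr=1 -> substrate=2 bound=2 product=2
t=7: arr=0 -> substrate=2 bound=2 product=2
t=8: arr=0 -> substrate=1 bound=2 product=3
t=9: arr=0 -> substrate=0 bound=2 product=4
t=10: arr=0 -> substrate=0 bound=2 product=4
t=11: arr=0 -> substrate=0 bound=2 product=4
t=12: arr=3 -> substrate=2 bound=2 product=5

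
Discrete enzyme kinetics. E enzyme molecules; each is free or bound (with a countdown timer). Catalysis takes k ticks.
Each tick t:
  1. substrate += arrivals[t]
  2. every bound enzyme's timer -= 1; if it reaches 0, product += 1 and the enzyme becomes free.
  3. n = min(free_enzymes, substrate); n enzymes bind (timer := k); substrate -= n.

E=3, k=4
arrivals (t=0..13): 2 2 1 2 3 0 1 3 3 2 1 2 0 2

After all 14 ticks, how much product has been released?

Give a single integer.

t=0: arr=2 -> substrate=0 bound=2 product=0
t=1: arr=2 -> substrate=1 bound=3 product=0
t=2: arr=1 -> substrate=2 bound=3 product=0
t=3: arr=2 -> substrate=4 bound=3 product=0
t=4: arr=3 -> substrate=5 bound=3 product=2
t=5: arr=0 -> substrate=4 bound=3 product=3
t=6: arr=1 -> substrate=5 bound=3 product=3
t=7: arr=3 -> substrate=8 bound=3 product=3
t=8: arr=3 -> substrate=9 bound=3 product=5
t=9: arr=2 -> substrate=10 bound=3 product=6
t=10: arr=1 -> substrate=11 bound=3 product=6
t=11: arr=2 -> substrate=13 bound=3 product=6
t=12: arr=0 -> substrate=11 bound=3 product=8
t=13: arr=2 -> substrate=12 bound=3 product=9

Answer: 9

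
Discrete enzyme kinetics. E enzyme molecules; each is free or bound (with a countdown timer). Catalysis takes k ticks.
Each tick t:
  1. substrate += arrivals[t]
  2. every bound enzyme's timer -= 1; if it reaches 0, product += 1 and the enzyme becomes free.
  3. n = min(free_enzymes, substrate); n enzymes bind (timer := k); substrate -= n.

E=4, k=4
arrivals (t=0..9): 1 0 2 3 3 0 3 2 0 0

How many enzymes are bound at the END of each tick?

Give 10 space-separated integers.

Answer: 1 1 3 4 4 4 4 4 4 4

Derivation:
t=0: arr=1 -> substrate=0 bound=1 product=0
t=1: arr=0 -> substrate=0 bound=1 product=0
t=2: arr=2 -> substrate=0 bound=3 product=0
t=3: arr=3 -> substrate=2 bound=4 product=0
t=4: arr=3 -> substrate=4 bound=4 product=1
t=5: arr=0 -> substrate=4 bound=4 product=1
t=6: arr=3 -> substrate=5 bound=4 product=3
t=7: arr=2 -> substrate=6 bound=4 product=4
t=8: arr=0 -> substrate=5 bound=4 product=5
t=9: arr=0 -> substrate=5 bound=4 product=5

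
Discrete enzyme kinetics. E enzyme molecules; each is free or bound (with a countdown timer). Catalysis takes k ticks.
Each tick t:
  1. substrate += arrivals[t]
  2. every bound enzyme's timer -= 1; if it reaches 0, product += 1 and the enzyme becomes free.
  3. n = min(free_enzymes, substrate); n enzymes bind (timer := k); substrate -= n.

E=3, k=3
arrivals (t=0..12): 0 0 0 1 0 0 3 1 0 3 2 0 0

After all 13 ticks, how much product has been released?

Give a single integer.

Answer: 7

Derivation:
t=0: arr=0 -> substrate=0 bound=0 product=0
t=1: arr=0 -> substrate=0 bound=0 product=0
t=2: arr=0 -> substrate=0 bound=0 product=0
t=3: arr=1 -> substrate=0 bound=1 product=0
t=4: arr=0 -> substrate=0 bound=1 product=0
t=5: arr=0 -> substrate=0 bound=1 product=0
t=6: arr=3 -> substrate=0 bound=3 product=1
t=7: arr=1 -> substrate=1 bound=3 product=1
t=8: arr=0 -> substrate=1 bound=3 product=1
t=9: arr=3 -> substrate=1 bound=3 product=4
t=10: arr=2 -> substrate=3 bound=3 product=4
t=11: arr=0 -> substrate=3 bound=3 product=4
t=12: arr=0 -> substrate=0 bound=3 product=7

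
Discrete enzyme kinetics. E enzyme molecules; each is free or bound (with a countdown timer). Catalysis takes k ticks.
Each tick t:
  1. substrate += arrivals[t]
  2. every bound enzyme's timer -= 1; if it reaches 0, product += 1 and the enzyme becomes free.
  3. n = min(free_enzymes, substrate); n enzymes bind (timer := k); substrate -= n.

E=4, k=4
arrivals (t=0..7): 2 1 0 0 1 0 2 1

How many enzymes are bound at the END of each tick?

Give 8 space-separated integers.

t=0: arr=2 -> substrate=0 bound=2 product=0
t=1: arr=1 -> substrate=0 bound=3 product=0
t=2: arr=0 -> substrate=0 bound=3 product=0
t=3: arr=0 -> substrate=0 bound=3 product=0
t=4: arr=1 -> substrate=0 bound=2 product=2
t=5: arr=0 -> substrate=0 bound=1 product=3
t=6: arr=2 -> substrate=0 bound=3 product=3
t=7: arr=1 -> substrate=0 bound=4 product=3

Answer: 2 3 3 3 2 1 3 4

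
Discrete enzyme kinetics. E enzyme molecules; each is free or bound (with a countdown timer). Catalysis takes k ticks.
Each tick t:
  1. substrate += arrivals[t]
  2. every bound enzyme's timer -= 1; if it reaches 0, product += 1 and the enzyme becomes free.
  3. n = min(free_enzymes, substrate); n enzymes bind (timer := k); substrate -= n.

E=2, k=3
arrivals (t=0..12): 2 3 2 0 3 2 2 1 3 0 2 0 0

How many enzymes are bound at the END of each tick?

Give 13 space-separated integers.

Answer: 2 2 2 2 2 2 2 2 2 2 2 2 2

Derivation:
t=0: arr=2 -> substrate=0 bound=2 product=0
t=1: arr=3 -> substrate=3 bound=2 product=0
t=2: arr=2 -> substrate=5 bound=2 product=0
t=3: arr=0 -> substrate=3 bound=2 product=2
t=4: arr=3 -> substrate=6 bound=2 product=2
t=5: arr=2 -> substrate=8 bound=2 product=2
t=6: arr=2 -> substrate=8 bound=2 product=4
t=7: arr=1 -> substrate=9 bound=2 product=4
t=8: arr=3 -> substrate=12 bound=2 product=4
t=9: arr=0 -> substrate=10 bound=2 product=6
t=10: arr=2 -> substrate=12 bound=2 product=6
t=11: arr=0 -> substrate=12 bound=2 product=6
t=12: arr=0 -> substrate=10 bound=2 product=8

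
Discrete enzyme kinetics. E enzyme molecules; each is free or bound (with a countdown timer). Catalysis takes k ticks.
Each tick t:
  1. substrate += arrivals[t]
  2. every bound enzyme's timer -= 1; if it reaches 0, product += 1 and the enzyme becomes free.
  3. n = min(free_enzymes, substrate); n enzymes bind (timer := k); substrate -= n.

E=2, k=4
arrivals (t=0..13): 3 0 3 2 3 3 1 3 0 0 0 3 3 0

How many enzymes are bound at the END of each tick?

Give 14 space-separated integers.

Answer: 2 2 2 2 2 2 2 2 2 2 2 2 2 2

Derivation:
t=0: arr=3 -> substrate=1 bound=2 product=0
t=1: arr=0 -> substrate=1 bound=2 product=0
t=2: arr=3 -> substrate=4 bound=2 product=0
t=3: arr=2 -> substrate=6 bound=2 product=0
t=4: arr=3 -> substrate=7 bound=2 product=2
t=5: arr=3 -> substrate=10 bound=2 product=2
t=6: arr=1 -> substrate=11 bound=2 product=2
t=7: arr=3 -> substrate=14 bound=2 product=2
t=8: arr=0 -> substrate=12 bound=2 product=4
t=9: arr=0 -> substrate=12 bound=2 product=4
t=10: arr=0 -> substrate=12 bound=2 product=4
t=11: arr=3 -> substrate=15 bound=2 product=4
t=12: arr=3 -> substrate=16 bound=2 product=6
t=13: arr=0 -> substrate=16 bound=2 product=6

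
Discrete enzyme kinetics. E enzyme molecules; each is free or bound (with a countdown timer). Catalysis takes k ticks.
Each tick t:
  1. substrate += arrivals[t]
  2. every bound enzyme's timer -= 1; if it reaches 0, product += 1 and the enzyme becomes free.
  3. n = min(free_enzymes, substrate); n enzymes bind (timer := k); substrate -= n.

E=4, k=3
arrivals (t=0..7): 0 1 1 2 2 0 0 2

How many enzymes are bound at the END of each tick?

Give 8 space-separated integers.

Answer: 0 1 2 4 4 4 2 3

Derivation:
t=0: arr=0 -> substrate=0 bound=0 product=0
t=1: arr=1 -> substrate=0 bound=1 product=0
t=2: arr=1 -> substrate=0 bound=2 product=0
t=3: arr=2 -> substrate=0 bound=4 product=0
t=4: arr=2 -> substrate=1 bound=4 product=1
t=5: arr=0 -> substrate=0 bound=4 product=2
t=6: arr=0 -> substrate=0 bound=2 product=4
t=7: arr=2 -> substrate=0 bound=3 product=5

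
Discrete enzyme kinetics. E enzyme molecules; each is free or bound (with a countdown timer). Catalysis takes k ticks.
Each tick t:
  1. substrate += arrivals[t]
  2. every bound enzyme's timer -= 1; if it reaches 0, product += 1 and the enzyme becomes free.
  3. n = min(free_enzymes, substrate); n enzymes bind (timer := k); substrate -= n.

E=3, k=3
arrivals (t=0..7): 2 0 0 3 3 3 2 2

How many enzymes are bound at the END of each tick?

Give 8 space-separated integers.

t=0: arr=2 -> substrate=0 bound=2 product=0
t=1: arr=0 -> substrate=0 bound=2 product=0
t=2: arr=0 -> substrate=0 bound=2 product=0
t=3: arr=3 -> substrate=0 bound=3 product=2
t=4: arr=3 -> substrate=3 bound=3 product=2
t=5: arr=3 -> substrate=6 bound=3 product=2
t=6: arr=2 -> substrate=5 bound=3 product=5
t=7: arr=2 -> substrate=7 bound=3 product=5

Answer: 2 2 2 3 3 3 3 3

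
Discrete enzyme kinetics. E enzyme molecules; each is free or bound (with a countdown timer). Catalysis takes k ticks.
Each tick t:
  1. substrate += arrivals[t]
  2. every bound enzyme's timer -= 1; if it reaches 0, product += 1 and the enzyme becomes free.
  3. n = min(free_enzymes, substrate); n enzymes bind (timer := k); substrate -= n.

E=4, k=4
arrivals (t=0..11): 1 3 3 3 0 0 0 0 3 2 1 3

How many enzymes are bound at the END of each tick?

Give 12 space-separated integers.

Answer: 1 4 4 4 4 4 4 4 4 4 4 4

Derivation:
t=0: arr=1 -> substrate=0 bound=1 product=0
t=1: arr=3 -> substrate=0 bound=4 product=0
t=2: arr=3 -> substrate=3 bound=4 product=0
t=3: arr=3 -> substrate=6 bound=4 product=0
t=4: arr=0 -> substrate=5 bound=4 product=1
t=5: arr=0 -> substrate=2 bound=4 product=4
t=6: arr=0 -> substrate=2 bound=4 product=4
t=7: arr=0 -> substrate=2 bound=4 product=4
t=8: arr=3 -> substrate=4 bound=4 product=5
t=9: arr=2 -> substrate=3 bound=4 product=8
t=10: arr=1 -> substrate=4 bound=4 product=8
t=11: arr=3 -> substrate=7 bound=4 product=8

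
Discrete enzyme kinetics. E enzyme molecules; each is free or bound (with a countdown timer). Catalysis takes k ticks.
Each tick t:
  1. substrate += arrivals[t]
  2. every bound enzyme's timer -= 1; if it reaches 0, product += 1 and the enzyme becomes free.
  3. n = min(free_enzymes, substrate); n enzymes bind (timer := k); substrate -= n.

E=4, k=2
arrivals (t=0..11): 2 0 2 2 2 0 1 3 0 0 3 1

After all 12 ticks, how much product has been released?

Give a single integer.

t=0: arr=2 -> substrate=0 bound=2 product=0
t=1: arr=0 -> substrate=0 bound=2 product=0
t=2: arr=2 -> substrate=0 bound=2 product=2
t=3: arr=2 -> substrate=0 bound=4 product=2
t=4: arr=2 -> substrate=0 bound=4 product=4
t=5: arr=0 -> substrate=0 bound=2 product=6
t=6: arr=1 -> substrate=0 bound=1 product=8
t=7: arr=3 -> substrate=0 bound=4 product=8
t=8: arr=0 -> substrate=0 bound=3 product=9
t=9: arr=0 -> substrate=0 bound=0 product=12
t=10: arr=3 -> substrate=0 bound=3 product=12
t=11: arr=1 -> substrate=0 bound=4 product=12

Answer: 12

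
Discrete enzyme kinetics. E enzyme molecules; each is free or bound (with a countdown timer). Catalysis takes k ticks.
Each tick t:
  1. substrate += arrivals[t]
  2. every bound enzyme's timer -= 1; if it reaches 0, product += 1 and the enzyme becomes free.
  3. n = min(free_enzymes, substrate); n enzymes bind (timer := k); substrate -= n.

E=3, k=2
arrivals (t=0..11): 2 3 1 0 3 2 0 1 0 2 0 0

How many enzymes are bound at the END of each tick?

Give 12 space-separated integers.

Answer: 2 3 3 3 3 3 3 3 1 2 2 0

Derivation:
t=0: arr=2 -> substrate=0 bound=2 product=0
t=1: arr=3 -> substrate=2 bound=3 product=0
t=2: arr=1 -> substrate=1 bound=3 product=2
t=3: arr=0 -> substrate=0 bound=3 product=3
t=4: arr=3 -> substrate=1 bound=3 product=5
t=5: arr=2 -> substrate=2 bound=3 product=6
t=6: arr=0 -> substrate=0 bound=3 product=8
t=7: arr=1 -> substrate=0 bound=3 product=9
t=8: arr=0 -> substrate=0 bound=1 product=11
t=9: arr=2 -> substrate=0 bound=2 product=12
t=10: arr=0 -> substrate=0 bound=2 product=12
t=11: arr=0 -> substrate=0 bound=0 product=14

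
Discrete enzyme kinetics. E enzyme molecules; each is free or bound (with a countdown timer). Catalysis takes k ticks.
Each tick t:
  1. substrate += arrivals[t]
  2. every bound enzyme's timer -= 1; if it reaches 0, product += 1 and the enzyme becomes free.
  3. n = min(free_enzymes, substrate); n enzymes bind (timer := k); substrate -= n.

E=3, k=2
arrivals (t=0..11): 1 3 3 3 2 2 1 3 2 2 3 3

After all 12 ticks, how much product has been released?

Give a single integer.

t=0: arr=1 -> substrate=0 bound=1 product=0
t=1: arr=3 -> substrate=1 bound=3 product=0
t=2: arr=3 -> substrate=3 bound=3 product=1
t=3: arr=3 -> substrate=4 bound=3 product=3
t=4: arr=2 -> substrate=5 bound=3 product=4
t=5: arr=2 -> substrate=5 bound=3 product=6
t=6: arr=1 -> substrate=5 bound=3 product=7
t=7: arr=3 -> substrate=6 bound=3 product=9
t=8: arr=2 -> substrate=7 bound=3 product=10
t=9: arr=2 -> substrate=7 bound=3 product=12
t=10: arr=3 -> substrate=9 bound=3 product=13
t=11: arr=3 -> substrate=10 bound=3 product=15

Answer: 15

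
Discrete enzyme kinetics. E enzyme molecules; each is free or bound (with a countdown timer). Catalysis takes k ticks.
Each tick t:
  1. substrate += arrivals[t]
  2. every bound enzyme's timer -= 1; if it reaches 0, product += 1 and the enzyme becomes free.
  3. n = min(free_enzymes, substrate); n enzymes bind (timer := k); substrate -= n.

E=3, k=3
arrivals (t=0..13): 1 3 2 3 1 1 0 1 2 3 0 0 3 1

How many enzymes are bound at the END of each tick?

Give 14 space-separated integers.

Answer: 1 3 3 3 3 3 3 3 3 3 3 3 3 3

Derivation:
t=0: arr=1 -> substrate=0 bound=1 product=0
t=1: arr=3 -> substrate=1 bound=3 product=0
t=2: arr=2 -> substrate=3 bound=3 product=0
t=3: arr=3 -> substrate=5 bound=3 product=1
t=4: arr=1 -> substrate=4 bound=3 product=3
t=5: arr=1 -> substrate=5 bound=3 product=3
t=6: arr=0 -> substrate=4 bound=3 product=4
t=7: arr=1 -> substrate=3 bound=3 product=6
t=8: arr=2 -> substrate=5 bound=3 product=6
t=9: arr=3 -> substrate=7 bound=3 product=7
t=10: arr=0 -> substrate=5 bound=3 product=9
t=11: arr=0 -> substrate=5 bound=3 product=9
t=12: arr=3 -> substrate=7 bound=3 product=10
t=13: arr=1 -> substrate=6 bound=3 product=12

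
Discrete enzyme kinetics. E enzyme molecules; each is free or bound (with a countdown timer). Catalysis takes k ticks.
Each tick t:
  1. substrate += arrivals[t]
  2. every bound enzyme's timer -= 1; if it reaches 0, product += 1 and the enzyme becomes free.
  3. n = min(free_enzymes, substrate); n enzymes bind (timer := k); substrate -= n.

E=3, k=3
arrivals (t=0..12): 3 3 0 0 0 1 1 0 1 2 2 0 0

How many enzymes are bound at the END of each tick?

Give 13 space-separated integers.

t=0: arr=3 -> substrate=0 bound=3 product=0
t=1: arr=3 -> substrate=3 bound=3 product=0
t=2: arr=0 -> substrate=3 bound=3 product=0
t=3: arr=0 -> substrate=0 bound=3 product=3
t=4: arr=0 -> substrate=0 bound=3 product=3
t=5: arr=1 -> substrate=1 bound=3 product=3
t=6: arr=1 -> substrate=0 bound=2 product=6
t=7: arr=0 -> substrate=0 bound=2 product=6
t=8: arr=1 -> substrate=0 bound=3 product=6
t=9: arr=2 -> substrate=0 bound=3 product=8
t=10: arr=2 -> substrate=2 bound=3 product=8
t=11: arr=0 -> substrate=1 bound=3 product=9
t=12: arr=0 -> substrate=0 bound=2 product=11

Answer: 3 3 3 3 3 3 2 2 3 3 3 3 2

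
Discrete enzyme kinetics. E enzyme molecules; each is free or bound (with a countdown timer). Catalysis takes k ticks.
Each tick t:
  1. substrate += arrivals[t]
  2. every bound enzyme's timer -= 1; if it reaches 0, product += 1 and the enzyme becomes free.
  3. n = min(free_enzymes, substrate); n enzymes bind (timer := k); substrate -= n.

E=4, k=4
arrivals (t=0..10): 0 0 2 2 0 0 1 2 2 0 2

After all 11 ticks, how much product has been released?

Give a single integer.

Answer: 5

Derivation:
t=0: arr=0 -> substrate=0 bound=0 product=0
t=1: arr=0 -> substrate=0 bound=0 product=0
t=2: arr=2 -> substrate=0 bound=2 product=0
t=3: arr=2 -> substrate=0 bound=4 product=0
t=4: arr=0 -> substrate=0 bound=4 product=0
t=5: arr=0 -> substrate=0 bound=4 product=0
t=6: arr=1 -> substrate=0 bound=3 product=2
t=7: arr=2 -> substrate=0 bound=3 product=4
t=8: arr=2 -> substrate=1 bound=4 product=4
t=9: arr=0 -> substrate=1 bound=4 product=4
t=10: arr=2 -> substrate=2 bound=4 product=5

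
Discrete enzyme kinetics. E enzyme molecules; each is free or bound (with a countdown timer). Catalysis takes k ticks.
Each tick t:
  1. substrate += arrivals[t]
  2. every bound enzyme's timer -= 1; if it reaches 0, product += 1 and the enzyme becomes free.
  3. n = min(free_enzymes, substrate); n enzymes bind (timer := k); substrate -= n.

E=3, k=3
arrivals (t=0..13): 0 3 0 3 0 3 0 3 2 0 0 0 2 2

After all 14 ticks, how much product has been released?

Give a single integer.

Answer: 12

Derivation:
t=0: arr=0 -> substrate=0 bound=0 product=0
t=1: arr=3 -> substrate=0 bound=3 product=0
t=2: arr=0 -> substrate=0 bound=3 product=0
t=3: arr=3 -> substrate=3 bound=3 product=0
t=4: arr=0 -> substrate=0 bound=3 product=3
t=5: arr=3 -> substrate=3 bound=3 product=3
t=6: arr=0 -> substrate=3 bound=3 product=3
t=7: arr=3 -> substrate=3 bound=3 product=6
t=8: arr=2 -> substrate=5 bound=3 product=6
t=9: arr=0 -> substrate=5 bound=3 product=6
t=10: arr=0 -> substrate=2 bound=3 product=9
t=11: arr=0 -> substrate=2 bound=3 product=9
t=12: arr=2 -> substrate=4 bound=3 product=9
t=13: arr=2 -> substrate=3 bound=3 product=12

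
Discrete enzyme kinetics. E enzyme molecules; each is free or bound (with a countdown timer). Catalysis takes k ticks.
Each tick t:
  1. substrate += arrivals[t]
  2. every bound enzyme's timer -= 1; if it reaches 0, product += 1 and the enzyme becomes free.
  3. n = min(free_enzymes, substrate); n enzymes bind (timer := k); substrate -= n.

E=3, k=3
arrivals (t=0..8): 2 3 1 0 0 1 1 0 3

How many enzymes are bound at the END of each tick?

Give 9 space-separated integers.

Answer: 2 3 3 3 3 3 3 2 3

Derivation:
t=0: arr=2 -> substrate=0 bound=2 product=0
t=1: arr=3 -> substrate=2 bound=3 product=0
t=2: arr=1 -> substrate=3 bound=3 product=0
t=3: arr=0 -> substrate=1 bound=3 product=2
t=4: arr=0 -> substrate=0 bound=3 product=3
t=5: arr=1 -> substrate=1 bound=3 product=3
t=6: arr=1 -> substrate=0 bound=3 product=5
t=7: arr=0 -> substrate=0 bound=2 product=6
t=8: arr=3 -> substrate=2 bound=3 product=6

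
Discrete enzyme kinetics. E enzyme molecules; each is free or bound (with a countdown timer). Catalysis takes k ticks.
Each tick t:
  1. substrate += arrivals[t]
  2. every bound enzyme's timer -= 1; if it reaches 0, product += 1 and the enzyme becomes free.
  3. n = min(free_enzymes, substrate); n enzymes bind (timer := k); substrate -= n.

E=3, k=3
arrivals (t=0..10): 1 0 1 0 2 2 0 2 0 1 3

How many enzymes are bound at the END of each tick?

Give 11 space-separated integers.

Answer: 1 1 2 1 3 3 3 3 3 3 3

Derivation:
t=0: arr=1 -> substrate=0 bound=1 product=0
t=1: arr=0 -> substrate=0 bound=1 product=0
t=2: arr=1 -> substrate=0 bound=2 product=0
t=3: arr=0 -> substrate=0 bound=1 product=1
t=4: arr=2 -> substrate=0 bound=3 product=1
t=5: arr=2 -> substrate=1 bound=3 product=2
t=6: arr=0 -> substrate=1 bound=3 product=2
t=7: arr=2 -> substrate=1 bound=3 product=4
t=8: arr=0 -> substrate=0 bound=3 product=5
t=9: arr=1 -> substrate=1 bound=3 product=5
t=10: arr=3 -> substrate=2 bound=3 product=7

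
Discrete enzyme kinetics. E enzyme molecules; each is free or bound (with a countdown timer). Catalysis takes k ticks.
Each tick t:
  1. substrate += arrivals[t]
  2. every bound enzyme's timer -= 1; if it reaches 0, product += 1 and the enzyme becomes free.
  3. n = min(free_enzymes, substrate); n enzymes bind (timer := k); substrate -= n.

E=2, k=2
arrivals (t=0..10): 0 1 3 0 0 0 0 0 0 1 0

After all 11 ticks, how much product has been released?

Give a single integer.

t=0: arr=0 -> substrate=0 bound=0 product=0
t=1: arr=1 -> substrate=0 bound=1 product=0
t=2: arr=3 -> substrate=2 bound=2 product=0
t=3: arr=0 -> substrate=1 bound=2 product=1
t=4: arr=0 -> substrate=0 bound=2 product=2
t=5: arr=0 -> substrate=0 bound=1 product=3
t=6: arr=0 -> substrate=0 bound=0 product=4
t=7: arr=0 -> substrate=0 bound=0 product=4
t=8: arr=0 -> substrate=0 bound=0 product=4
t=9: arr=1 -> substrate=0 bound=1 product=4
t=10: arr=0 -> substrate=0 bound=1 product=4

Answer: 4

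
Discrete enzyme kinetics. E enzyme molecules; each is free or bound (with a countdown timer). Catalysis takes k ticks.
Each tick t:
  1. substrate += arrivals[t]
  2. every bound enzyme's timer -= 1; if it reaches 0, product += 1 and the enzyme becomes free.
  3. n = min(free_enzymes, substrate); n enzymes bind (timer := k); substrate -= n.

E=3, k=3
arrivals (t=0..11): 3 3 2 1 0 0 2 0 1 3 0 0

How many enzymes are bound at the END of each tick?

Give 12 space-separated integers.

t=0: arr=3 -> substrate=0 bound=3 product=0
t=1: arr=3 -> substrate=3 bound=3 product=0
t=2: arr=2 -> substrate=5 bound=3 product=0
t=3: arr=1 -> substrate=3 bound=3 product=3
t=4: arr=0 -> substrate=3 bound=3 product=3
t=5: arr=0 -> substrate=3 bound=3 product=3
t=6: arr=2 -> substrate=2 bound=3 product=6
t=7: arr=0 -> substrate=2 bound=3 product=6
t=8: arr=1 -> substrate=3 bound=3 product=6
t=9: arr=3 -> substrate=3 bound=3 product=9
t=10: arr=0 -> substrate=3 bound=3 product=9
t=11: arr=0 -> substrate=3 bound=3 product=9

Answer: 3 3 3 3 3 3 3 3 3 3 3 3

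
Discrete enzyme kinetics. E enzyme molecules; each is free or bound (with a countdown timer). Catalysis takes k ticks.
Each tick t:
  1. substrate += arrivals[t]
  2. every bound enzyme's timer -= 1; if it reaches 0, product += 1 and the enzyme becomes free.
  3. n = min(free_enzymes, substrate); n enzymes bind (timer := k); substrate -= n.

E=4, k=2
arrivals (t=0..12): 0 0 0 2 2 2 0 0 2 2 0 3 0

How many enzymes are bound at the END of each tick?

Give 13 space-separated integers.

Answer: 0 0 0 2 4 4 2 0 2 4 2 3 3

Derivation:
t=0: arr=0 -> substrate=0 bound=0 product=0
t=1: arr=0 -> substrate=0 bound=0 product=0
t=2: arr=0 -> substrate=0 bound=0 product=0
t=3: arr=2 -> substrate=0 bound=2 product=0
t=4: arr=2 -> substrate=0 bound=4 product=0
t=5: arr=2 -> substrate=0 bound=4 product=2
t=6: arr=0 -> substrate=0 bound=2 product=4
t=7: arr=0 -> substrate=0 bound=0 product=6
t=8: arr=2 -> substrate=0 bound=2 product=6
t=9: arr=2 -> substrate=0 bound=4 product=6
t=10: arr=0 -> substrate=0 bound=2 product=8
t=11: arr=3 -> substrate=0 bound=3 product=10
t=12: arr=0 -> substrate=0 bound=3 product=10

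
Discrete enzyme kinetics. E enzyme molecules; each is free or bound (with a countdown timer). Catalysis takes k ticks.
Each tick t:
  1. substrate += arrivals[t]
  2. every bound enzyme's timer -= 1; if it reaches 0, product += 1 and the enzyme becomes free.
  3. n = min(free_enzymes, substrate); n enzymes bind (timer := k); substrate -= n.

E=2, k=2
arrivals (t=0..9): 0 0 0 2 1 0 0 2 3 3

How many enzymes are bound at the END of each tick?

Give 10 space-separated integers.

Answer: 0 0 0 2 2 1 1 2 2 2

Derivation:
t=0: arr=0 -> substrate=0 bound=0 product=0
t=1: arr=0 -> substrate=0 bound=0 product=0
t=2: arr=0 -> substrate=0 bound=0 product=0
t=3: arr=2 -> substrate=0 bound=2 product=0
t=4: arr=1 -> substrate=1 bound=2 product=0
t=5: arr=0 -> substrate=0 bound=1 product=2
t=6: arr=0 -> substrate=0 bound=1 product=2
t=7: arr=2 -> substrate=0 bound=2 product=3
t=8: arr=3 -> substrate=3 bound=2 product=3
t=9: arr=3 -> substrate=4 bound=2 product=5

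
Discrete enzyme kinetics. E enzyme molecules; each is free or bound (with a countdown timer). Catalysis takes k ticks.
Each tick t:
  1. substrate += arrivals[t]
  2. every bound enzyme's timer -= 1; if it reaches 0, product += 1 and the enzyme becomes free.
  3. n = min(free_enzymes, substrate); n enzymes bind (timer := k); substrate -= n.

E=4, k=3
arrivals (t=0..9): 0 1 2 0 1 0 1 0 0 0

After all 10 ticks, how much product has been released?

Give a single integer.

t=0: arr=0 -> substrate=0 bound=0 product=0
t=1: arr=1 -> substrate=0 bound=1 product=0
t=2: arr=2 -> substrate=0 bound=3 product=0
t=3: arr=0 -> substrate=0 bound=3 product=0
t=4: arr=1 -> substrate=0 bound=3 product=1
t=5: arr=0 -> substrate=0 bound=1 product=3
t=6: arr=1 -> substrate=0 bound=2 product=3
t=7: arr=0 -> substrate=0 bound=1 product=4
t=8: arr=0 -> substrate=0 bound=1 product=4
t=9: arr=0 -> substrate=0 bound=0 product=5

Answer: 5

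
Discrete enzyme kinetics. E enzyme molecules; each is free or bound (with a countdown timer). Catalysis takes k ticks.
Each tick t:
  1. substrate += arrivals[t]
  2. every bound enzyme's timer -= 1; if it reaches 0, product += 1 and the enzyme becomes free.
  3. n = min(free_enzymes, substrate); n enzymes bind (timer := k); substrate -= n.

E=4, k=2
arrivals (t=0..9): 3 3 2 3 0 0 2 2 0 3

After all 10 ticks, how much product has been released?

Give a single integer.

t=0: arr=3 -> substrate=0 bound=3 product=0
t=1: arr=3 -> substrate=2 bound=4 product=0
t=2: arr=2 -> substrate=1 bound=4 product=3
t=3: arr=3 -> substrate=3 bound=4 product=4
t=4: arr=0 -> substrate=0 bound=4 product=7
t=5: arr=0 -> substrate=0 bound=3 product=8
t=6: arr=2 -> substrate=0 bound=2 product=11
t=7: arr=2 -> substrate=0 bound=4 product=11
t=8: arr=0 -> substrate=0 bound=2 product=13
t=9: arr=3 -> substrate=0 bound=3 product=15

Answer: 15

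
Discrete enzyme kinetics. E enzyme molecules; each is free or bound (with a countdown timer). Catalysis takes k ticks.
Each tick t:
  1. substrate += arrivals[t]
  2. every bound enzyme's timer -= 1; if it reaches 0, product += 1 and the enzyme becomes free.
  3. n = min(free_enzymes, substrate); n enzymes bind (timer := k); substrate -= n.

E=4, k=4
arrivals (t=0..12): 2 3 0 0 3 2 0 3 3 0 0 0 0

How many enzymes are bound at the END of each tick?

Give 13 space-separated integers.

t=0: arr=2 -> substrate=0 bound=2 product=0
t=1: arr=3 -> substrate=1 bound=4 product=0
t=2: arr=0 -> substrate=1 bound=4 product=0
t=3: arr=0 -> substrate=1 bound=4 product=0
t=4: arr=3 -> substrate=2 bound=4 product=2
t=5: arr=2 -> substrate=2 bound=4 product=4
t=6: arr=0 -> substrate=2 bound=4 product=4
t=7: arr=3 -> substrate=5 bound=4 product=4
t=8: arr=3 -> substrate=6 bound=4 product=6
t=9: arr=0 -> substrate=4 bound=4 product=8
t=10: arr=0 -> substrate=4 bound=4 product=8
t=11: arr=0 -> substrate=4 bound=4 product=8
t=12: arr=0 -> substrate=2 bound=4 product=10

Answer: 2 4 4 4 4 4 4 4 4 4 4 4 4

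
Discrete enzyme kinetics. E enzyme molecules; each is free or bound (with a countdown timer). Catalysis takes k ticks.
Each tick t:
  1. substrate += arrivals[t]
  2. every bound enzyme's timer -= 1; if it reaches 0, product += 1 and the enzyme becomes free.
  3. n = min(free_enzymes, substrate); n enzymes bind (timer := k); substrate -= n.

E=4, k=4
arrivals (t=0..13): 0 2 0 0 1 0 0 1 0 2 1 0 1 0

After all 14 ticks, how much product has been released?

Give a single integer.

Answer: 6

Derivation:
t=0: arr=0 -> substrate=0 bound=0 product=0
t=1: arr=2 -> substrate=0 bound=2 product=0
t=2: arr=0 -> substrate=0 bound=2 product=0
t=3: arr=0 -> substrate=0 bound=2 product=0
t=4: arr=1 -> substrate=0 bound=3 product=0
t=5: arr=0 -> substrate=0 bound=1 product=2
t=6: arr=0 -> substrate=0 bound=1 product=2
t=7: arr=1 -> substrate=0 bound=2 product=2
t=8: arr=0 -> substrate=0 bound=1 product=3
t=9: arr=2 -> substrate=0 bound=3 product=3
t=10: arr=1 -> substrate=0 bound=4 product=3
t=11: arr=0 -> substrate=0 bound=3 product=4
t=12: arr=1 -> substrate=0 bound=4 product=4
t=13: arr=0 -> substrate=0 bound=2 product=6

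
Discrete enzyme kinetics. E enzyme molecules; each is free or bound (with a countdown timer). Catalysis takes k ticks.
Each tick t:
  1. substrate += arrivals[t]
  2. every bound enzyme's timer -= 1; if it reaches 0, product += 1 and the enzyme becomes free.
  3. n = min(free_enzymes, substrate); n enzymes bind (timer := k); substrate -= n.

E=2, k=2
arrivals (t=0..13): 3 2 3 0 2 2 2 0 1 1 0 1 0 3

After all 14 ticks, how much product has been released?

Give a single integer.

Answer: 12

Derivation:
t=0: arr=3 -> substrate=1 bound=2 product=0
t=1: arr=2 -> substrate=3 bound=2 product=0
t=2: arr=3 -> substrate=4 bound=2 product=2
t=3: arr=0 -> substrate=4 bound=2 product=2
t=4: arr=2 -> substrate=4 bound=2 product=4
t=5: arr=2 -> substrate=6 bound=2 product=4
t=6: arr=2 -> substrate=6 bound=2 product=6
t=7: arr=0 -> substrate=6 bound=2 product=6
t=8: arr=1 -> substrate=5 bound=2 product=8
t=9: arr=1 -> substrate=6 bound=2 product=8
t=10: arr=0 -> substrate=4 bound=2 product=10
t=11: arr=1 -> substrate=5 bound=2 product=10
t=12: arr=0 -> substrate=3 bound=2 product=12
t=13: arr=3 -> substrate=6 bound=2 product=12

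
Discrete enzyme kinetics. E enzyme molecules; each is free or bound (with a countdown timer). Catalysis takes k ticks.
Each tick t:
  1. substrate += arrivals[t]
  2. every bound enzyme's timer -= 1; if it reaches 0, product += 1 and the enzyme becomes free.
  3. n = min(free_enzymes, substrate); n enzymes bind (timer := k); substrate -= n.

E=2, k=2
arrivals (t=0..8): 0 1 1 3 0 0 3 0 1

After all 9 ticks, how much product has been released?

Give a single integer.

Answer: 6

Derivation:
t=0: arr=0 -> substrate=0 bound=0 product=0
t=1: arr=1 -> substrate=0 bound=1 product=0
t=2: arr=1 -> substrate=0 bound=2 product=0
t=3: arr=3 -> substrate=2 bound=2 product=1
t=4: arr=0 -> substrate=1 bound=2 product=2
t=5: arr=0 -> substrate=0 bound=2 product=3
t=6: arr=3 -> substrate=2 bound=2 product=4
t=7: arr=0 -> substrate=1 bound=2 product=5
t=8: arr=1 -> substrate=1 bound=2 product=6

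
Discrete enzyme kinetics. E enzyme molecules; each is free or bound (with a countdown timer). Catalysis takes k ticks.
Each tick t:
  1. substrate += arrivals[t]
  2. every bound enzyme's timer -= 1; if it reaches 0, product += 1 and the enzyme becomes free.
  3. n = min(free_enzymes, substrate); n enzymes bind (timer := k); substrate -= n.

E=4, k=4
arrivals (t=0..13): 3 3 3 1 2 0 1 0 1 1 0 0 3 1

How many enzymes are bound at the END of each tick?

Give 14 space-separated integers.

Answer: 3 4 4 4 4 4 4 4 4 4 4 4 4 4

Derivation:
t=0: arr=3 -> substrate=0 bound=3 product=0
t=1: arr=3 -> substrate=2 bound=4 product=0
t=2: arr=3 -> substrate=5 bound=4 product=0
t=3: arr=1 -> substrate=6 bound=4 product=0
t=4: arr=2 -> substrate=5 bound=4 product=3
t=5: arr=0 -> substrate=4 bound=4 product=4
t=6: arr=1 -> substrate=5 bound=4 product=4
t=7: arr=0 -> substrate=5 bound=4 product=4
t=8: arr=1 -> substrate=3 bound=4 product=7
t=9: arr=1 -> substrate=3 bound=4 product=8
t=10: arr=0 -> substrate=3 bound=4 product=8
t=11: arr=0 -> substrate=3 bound=4 product=8
t=12: arr=3 -> substrate=3 bound=4 product=11
t=13: arr=1 -> substrate=3 bound=4 product=12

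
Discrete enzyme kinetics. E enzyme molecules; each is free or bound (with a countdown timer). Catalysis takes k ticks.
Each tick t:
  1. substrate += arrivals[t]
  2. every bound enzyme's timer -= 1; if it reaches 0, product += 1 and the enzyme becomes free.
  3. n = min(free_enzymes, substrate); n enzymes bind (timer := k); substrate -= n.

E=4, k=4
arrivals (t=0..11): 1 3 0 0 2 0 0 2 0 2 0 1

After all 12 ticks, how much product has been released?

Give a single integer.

Answer: 8

Derivation:
t=0: arr=1 -> substrate=0 bound=1 product=0
t=1: arr=3 -> substrate=0 bound=4 product=0
t=2: arr=0 -> substrate=0 bound=4 product=0
t=3: arr=0 -> substrate=0 bound=4 product=0
t=4: arr=2 -> substrate=1 bound=4 product=1
t=5: arr=0 -> substrate=0 bound=2 product=4
t=6: arr=0 -> substrate=0 bound=2 product=4
t=7: arr=2 -> substrate=0 bound=4 product=4
t=8: arr=0 -> substrate=0 bound=3 product=5
t=9: arr=2 -> substrate=0 bound=4 product=6
t=10: arr=0 -> substrate=0 bound=4 product=6
t=11: arr=1 -> substrate=0 bound=3 product=8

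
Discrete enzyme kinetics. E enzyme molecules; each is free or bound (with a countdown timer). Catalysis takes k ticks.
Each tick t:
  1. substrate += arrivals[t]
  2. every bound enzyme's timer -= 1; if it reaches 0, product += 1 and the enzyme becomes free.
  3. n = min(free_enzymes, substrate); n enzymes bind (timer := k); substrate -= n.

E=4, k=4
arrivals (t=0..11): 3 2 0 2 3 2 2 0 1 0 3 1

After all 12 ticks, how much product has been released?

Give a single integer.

Answer: 8

Derivation:
t=0: arr=3 -> substrate=0 bound=3 product=0
t=1: arr=2 -> substrate=1 bound=4 product=0
t=2: arr=0 -> substrate=1 bound=4 product=0
t=3: arr=2 -> substrate=3 bound=4 product=0
t=4: arr=3 -> substrate=3 bound=4 product=3
t=5: arr=2 -> substrate=4 bound=4 product=4
t=6: arr=2 -> substrate=6 bound=4 product=4
t=7: arr=0 -> substrate=6 bound=4 product=4
t=8: arr=1 -> substrate=4 bound=4 product=7
t=9: arr=0 -> substrate=3 bound=4 product=8
t=10: arr=3 -> substrate=6 bound=4 product=8
t=11: arr=1 -> substrate=7 bound=4 product=8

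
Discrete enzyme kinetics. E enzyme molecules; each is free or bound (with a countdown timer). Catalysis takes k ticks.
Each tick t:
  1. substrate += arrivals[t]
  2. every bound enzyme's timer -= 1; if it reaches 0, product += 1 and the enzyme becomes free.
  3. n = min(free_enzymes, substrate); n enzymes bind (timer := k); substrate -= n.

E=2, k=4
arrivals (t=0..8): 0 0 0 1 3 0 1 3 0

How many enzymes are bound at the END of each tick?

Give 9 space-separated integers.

t=0: arr=0 -> substrate=0 bound=0 product=0
t=1: arr=0 -> substrate=0 bound=0 product=0
t=2: arr=0 -> substrate=0 bound=0 product=0
t=3: arr=1 -> substrate=0 bound=1 product=0
t=4: arr=3 -> substrate=2 bound=2 product=0
t=5: arr=0 -> substrate=2 bound=2 product=0
t=6: arr=1 -> substrate=3 bound=2 product=0
t=7: arr=3 -> substrate=5 bound=2 product=1
t=8: arr=0 -> substrate=4 bound=2 product=2

Answer: 0 0 0 1 2 2 2 2 2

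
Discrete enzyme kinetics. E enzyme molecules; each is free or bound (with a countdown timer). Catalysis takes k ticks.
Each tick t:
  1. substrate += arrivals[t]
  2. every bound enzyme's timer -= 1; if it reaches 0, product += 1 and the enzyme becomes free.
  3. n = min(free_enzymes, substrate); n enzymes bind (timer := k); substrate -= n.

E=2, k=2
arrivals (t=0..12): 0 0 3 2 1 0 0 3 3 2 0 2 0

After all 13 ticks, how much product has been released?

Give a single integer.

t=0: arr=0 -> substrate=0 bound=0 product=0
t=1: arr=0 -> substrate=0 bound=0 product=0
t=2: arr=3 -> substrate=1 bound=2 product=0
t=3: arr=2 -> substrate=3 bound=2 product=0
t=4: arr=1 -> substrate=2 bound=2 product=2
t=5: arr=0 -> substrate=2 bound=2 product=2
t=6: arr=0 -> substrate=0 bound=2 product=4
t=7: arr=3 -> substrate=3 bound=2 product=4
t=8: arr=3 -> substrate=4 bound=2 product=6
t=9: arr=2 -> substrate=6 bound=2 product=6
t=10: arr=0 -> substrate=4 bound=2 product=8
t=11: arr=2 -> substrate=6 bound=2 product=8
t=12: arr=0 -> substrate=4 bound=2 product=10

Answer: 10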